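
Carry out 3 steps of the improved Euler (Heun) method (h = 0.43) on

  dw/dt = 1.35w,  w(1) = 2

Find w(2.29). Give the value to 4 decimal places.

10.7002

Heun: k1 = f(t_n, w_n); k2 = f(t_n + h, w_n + h·k1); w_{n+1} = w_n + (h/2)·(k1 + k2).
t=1.000000, w=2.000000:
  k1 = f(1.000000, 2.000000) = 2.700000
  k2 = f(1.430000, 3.161000) = 4.267350
  w ← 2.000000 + (0.43/2)·(2.700000 + 4.267350) = 3.497980
t=1.430000, w=3.497980:
  k1 = f(1.430000, 3.497980) = 4.722273
  k2 = f(1.860000, 5.528558) = 7.463553
  w ← 3.497980 + (0.43/2)·(4.722273 + 7.463553) = 6.117933
t=1.860000, w=6.117933:
  k1 = f(1.860000, 6.117933) = 8.259209
  k2 = f(2.290000, 9.669393) = 13.053681
  w ← 6.117933 + (0.43/2)·(8.259209 + 13.053681) = 10.700204
w(2.29) ≈ 10.7002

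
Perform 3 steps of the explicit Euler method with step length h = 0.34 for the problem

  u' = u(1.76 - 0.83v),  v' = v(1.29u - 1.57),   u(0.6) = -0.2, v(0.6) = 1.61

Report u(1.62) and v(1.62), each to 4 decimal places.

Euler on (u,v): u_{n+1} = u_n + h·u', v_{n+1} = v_n + h·v'.
0.600000: (-0.200000, 1.610000); f=(-0.084740, -2.943080) → (-0.228812, 0.609353)
0.940000: (-0.228812, 0.609353); f=(-0.286984, -1.136545) → (-0.326386, 0.222928)
1.280000: (-0.326386, 0.222928); f=(-0.514048, -0.443857) → (-0.501163, 0.072016)
(u(1.62), v(1.62)) ≈ (-0.5012, 0.0720)

-0.5012, 0.0720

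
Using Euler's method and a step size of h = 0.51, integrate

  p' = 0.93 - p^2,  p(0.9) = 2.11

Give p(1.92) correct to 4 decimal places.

Euler: p_{n+1} = p_n + h·f(s_n, p_n).
s=0.900000, p=2.110000: f=-3.522100 → p ← 2.110000 + 0.51·(-3.522100) = 0.313729
s=1.410000, p=0.313729: f=0.831574 → p ← 0.313729 + 0.51·0.831574 = 0.737832
p(1.92) ≈ 0.7378

0.7378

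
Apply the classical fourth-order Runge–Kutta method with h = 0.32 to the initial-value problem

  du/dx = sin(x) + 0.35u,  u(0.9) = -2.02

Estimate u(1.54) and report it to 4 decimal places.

RK4: k1 = f(x_n, u_n); k2 = f(x_n + h/2, u_n + (h/2)·k1); k3 = f(x_n + h/2, u_n + (h/2)·k2); k4 = f(x_n + h, u_n + h·k3); u_{n+1} = u_n + (h/6)·(k1 + 2k2 + 2k3 + k4).
x=0.900000, u=-2.020000:
  k1 = f(0.900000, -2.020000) = 0.076327
  k2 = f(1.060000, -2.007788) = 0.169630
  k3 = f(1.060000, -1.992859) = 0.174855
  k4 = f(1.220000, -1.964046) = 0.251683
  u ← -2.020000 + (0.32/6)·(k1 + 2k2 + 2k3 + k4) = -1.965761
x=1.220000, u=-1.965761:
  k1 = f(1.220000, -1.965761) = 0.251083
  k2 = f(1.380000, -1.925588) = 0.307898
  k3 = f(1.380000, -1.916497) = 0.311079
  k4 = f(1.540000, -1.866216) = 0.346350
  u ← -1.965761 + (0.32/6)·(k1 + 2k2 + 2k3 + k4) = -1.867874
u(1.54) ≈ -1.8679

-1.8679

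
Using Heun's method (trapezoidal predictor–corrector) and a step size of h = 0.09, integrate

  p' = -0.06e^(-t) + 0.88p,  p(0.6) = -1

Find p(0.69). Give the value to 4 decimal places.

-1.0853

Heun: k1 = f(t_n, p_n); k2 = f(t_n + h, p_n + h·k1); p_{n+1} = p_n + (h/2)·(k1 + k2).
t=0.600000, p=-1.000000:
  k1 = f(0.600000, -1.000000) = -0.912929
  k2 = f(0.690000, -1.082164) = -0.982399
  p ← -1.000000 + (0.09/2)·(-0.912929 + (-0.982399)) = -1.085290
p(0.69) ≈ -1.0853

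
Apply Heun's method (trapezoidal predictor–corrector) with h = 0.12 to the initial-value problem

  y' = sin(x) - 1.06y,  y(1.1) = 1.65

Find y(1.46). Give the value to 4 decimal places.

1.4132

Heun: k1 = f(x_n, y_n); k2 = f(x_n + h, y_n + h·k1); y_{n+1} = y_n + (h/2)·(k1 + k2).
x=1.100000, y=1.650000:
  k1 = f(1.100000, 1.650000) = -0.857793
  k2 = f(1.220000, 1.547065) = -0.700789
  y ← 1.650000 + (0.12/2)·(-0.857793 + (-0.700789)) = 1.556485
x=1.220000, y=1.556485:
  k1 = f(1.220000, 1.556485) = -0.710775
  k2 = f(1.340000, 1.471192) = -0.585979
  y ← 1.556485 + (0.12/2)·(-0.710775 + (-0.585979)) = 1.478680
x=1.340000, y=1.478680:
  k1 = f(1.340000, 1.478680) = -0.593916
  k2 = f(1.460000, 1.407410) = -0.497986
  y ← 1.478680 + (0.12/2)·(-0.593916 + (-0.497986)) = 1.413166
y(1.46) ≈ 1.4132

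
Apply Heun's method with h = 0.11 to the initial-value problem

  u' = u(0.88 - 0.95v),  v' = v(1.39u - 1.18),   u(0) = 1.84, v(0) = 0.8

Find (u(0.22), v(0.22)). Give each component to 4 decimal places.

1.8377, 1.0861

Heun on (u,v): k1 = f(x_n, state_n); k2 = f(x_n + h, state_n + h·k1); state_{n+1} = state_n + (h/2)·(k1 + k2).
0.000000: (1.840000, 0.800000)
  k1 = (0.220800, 1.102080)
  predictor → (1.864288, 0.921229)
  k2 = (0.009009, 1.300186)
  → (1.852640, 0.932125)
0.110000: (1.852640, 0.932125)
  k1 = (-0.010224, 1.300471)
  predictor → (1.851515, 1.075176)
  k2 = (-0.261837, 1.498372)
  → (1.837676, 1.086061)
(u(0.22), v(0.22)) ≈ (1.8377, 1.0861)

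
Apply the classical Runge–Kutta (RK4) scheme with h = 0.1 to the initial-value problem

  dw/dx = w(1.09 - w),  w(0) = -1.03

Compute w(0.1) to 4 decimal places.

RK4: k1 = f(x_n, w_n); k2 = f(x_n + h/2, w_n + (h/2)·k1); k3 = f(x_n + h/2, w_n + (h/2)·k2); k4 = f(x_n + h, w_n + h·k3); w_{n+1} = w_n + (h/6)·(k1 + 2k2 + 2k3 + k4).
x=0.000000, w=-1.030000:
  k1 = f(0.000000, -1.030000) = -2.183600
  k2 = f(0.050000, -1.139180) = -2.539437
  k3 = f(0.050000, -1.156972) = -2.599683
  k4 = f(0.100000, -1.289968) = -3.070084
  w ← -1.030000 + (0.1/6)·(k1 + 2k2 + 2k3 + k4) = -1.288865
w(0.1) ≈ -1.2889

-1.2889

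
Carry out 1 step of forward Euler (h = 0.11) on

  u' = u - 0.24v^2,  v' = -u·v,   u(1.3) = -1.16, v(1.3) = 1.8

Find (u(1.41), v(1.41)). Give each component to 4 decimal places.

Euler on (u,v): u_{n+1} = u_n + h·u', v_{n+1} = v_n + h·v'.
1.300000: (-1.160000, 1.800000); f=(-1.937600, 2.088000) → (-1.373136, 2.029680)
(u(1.41), v(1.41)) ≈ (-1.3731, 2.0297)

-1.3731, 2.0297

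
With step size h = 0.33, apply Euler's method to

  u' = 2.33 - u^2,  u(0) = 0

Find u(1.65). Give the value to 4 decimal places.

1.5264

Euler: u_{n+1} = u_n + h·f(x_n, u_n).
x=0.000000, u=0.000000: f=2.330000 → u ← 0.000000 + 0.33·2.330000 = 0.768900
x=0.330000, u=0.768900: f=1.738793 → u ← 0.768900 + 0.33·1.738793 = 1.342702
x=0.660000, u=1.342702: f=0.527152 → u ← 1.342702 + 0.33·0.527152 = 1.516662
x=0.990000, u=1.516662: f=0.029737 → u ← 1.516662 + 0.33·0.029737 = 1.526475
x=1.320000, u=1.526475: f=-0.000126 → u ← 1.526475 + 0.33·(-0.000126) = 1.526433
u(1.65) ≈ 1.5264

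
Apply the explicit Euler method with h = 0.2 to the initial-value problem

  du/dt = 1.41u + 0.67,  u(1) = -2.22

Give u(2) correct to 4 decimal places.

Euler: u_{n+1} = u_n + h·f(t_n, u_n).
t=1.000000, u=-2.220000: f=-2.460200 → u ← -2.220000 + 0.2·(-2.460200) = -2.712040
t=1.200000, u=-2.712040: f=-3.153976 → u ← -2.712040 + 0.2·(-3.153976) = -3.342835
t=1.400000, u=-3.342835: f=-4.043398 → u ← -3.342835 + 0.2·(-4.043398) = -4.151515
t=1.600000, u=-4.151515: f=-5.183636 → u ← -4.151515 + 0.2·(-5.183636) = -5.188242
t=1.800000, u=-5.188242: f=-6.645421 → u ← -5.188242 + 0.2·(-6.645421) = -6.517326
u(2) ≈ -6.5173

-6.5173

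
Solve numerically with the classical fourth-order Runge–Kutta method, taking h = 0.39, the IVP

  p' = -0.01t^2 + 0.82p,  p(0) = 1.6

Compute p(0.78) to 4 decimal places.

RK4: k1 = f(t_n, p_n); k2 = f(t_n + h/2, p_n + (h/2)·k1); k3 = f(t_n + h/2, p_n + (h/2)·k2); k4 = f(t_n + h, p_n + h·k3); p_{n+1} = p_n + (h/6)·(k1 + 2k2 + 2k3 + k4).
t=0.000000, p=1.600000:
  k1 = f(0.000000, 1.600000) = 1.312000
  k2 = f(0.195000, 1.855840) = 1.521409
  k3 = f(0.195000, 1.896675) = 1.554893
  k4 = f(0.390000, 2.206408) = 1.807734
  p ← 1.600000 + (0.39/6)·(k1 + 2k2 + 2k3 + k4) = 2.202702
t=0.390000, p=2.202702:
  k1 = f(0.390000, 2.202702) = 1.804695
  k2 = f(0.585000, 2.554617) = 2.091364
  k3 = f(0.585000, 2.610518) = 2.137202
  k4 = f(0.780000, 3.036211) = 2.483609
  p ← 2.202702 + (0.39/6)·(k1 + 2k2 + 2k3 + k4) = 3.031155
p(0.78) ≈ 3.0312

3.0312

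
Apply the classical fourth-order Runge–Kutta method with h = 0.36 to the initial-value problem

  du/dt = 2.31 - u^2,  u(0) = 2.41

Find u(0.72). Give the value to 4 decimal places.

RK4: k1 = f(t_n, u_n); k2 = f(t_n + h/2, u_n + (h/2)·k1); k3 = f(t_n + h/2, u_n + (h/2)·k2); k4 = f(t_n + h, u_n + h·k3); u_{n+1} = u_n + (h/6)·(k1 + 2k2 + 2k3 + k4).
t=0.000000, u=2.410000:
  k1 = f(0.000000, 2.410000) = -3.498100
  k2 = f(0.180000, 1.780342) = -0.859618
  k3 = f(0.180000, 2.255269) = -2.776237
  k4 = f(0.360000, 1.410555) = 0.320336
  u ← 2.410000 + (0.36/6)·(k1 + 2k2 + 2k3 + k4) = 1.783032
t=0.360000, u=1.783032:
  k1 = f(0.360000, 1.783032) = -0.869201
  k2 = f(0.540000, 1.626575) = -0.335747
  k3 = f(0.540000, 1.722597) = -0.657341
  k4 = f(0.720000, 1.546389) = -0.081319
  u ← 1.783032 + (0.36/6)·(k1 + 2k2 + 2k3 + k4) = 1.606830
u(0.72) ≈ 1.6068

1.6068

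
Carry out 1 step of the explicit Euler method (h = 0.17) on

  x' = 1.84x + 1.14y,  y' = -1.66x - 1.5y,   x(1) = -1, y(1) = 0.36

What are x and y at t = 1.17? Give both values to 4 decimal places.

-1.2430, 0.5504

Euler on (x,y): x_{n+1} = x_n + h·x', y_{n+1} = y_n + h·y'.
1.000000: (-1.000000, 0.360000); f=(-1.429600, 1.120000) → (-1.243032, 0.550400)
(x(1.17), y(1.17)) ≈ (-1.2430, 0.5504)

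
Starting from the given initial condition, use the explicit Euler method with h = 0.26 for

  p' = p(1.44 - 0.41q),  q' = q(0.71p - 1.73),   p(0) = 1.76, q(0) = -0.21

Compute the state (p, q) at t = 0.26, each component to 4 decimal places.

2.4583, -0.1838

Euler on (p,q): p_{n+1} = p_n + h·p', q_{n+1} = q_n + h·q'.
0.000000: (1.760000, -0.210000); f=(2.685936, 0.100884) → (2.458343, -0.183770)
(p(0.26), q(0.26)) ≈ (2.4583, -0.1838)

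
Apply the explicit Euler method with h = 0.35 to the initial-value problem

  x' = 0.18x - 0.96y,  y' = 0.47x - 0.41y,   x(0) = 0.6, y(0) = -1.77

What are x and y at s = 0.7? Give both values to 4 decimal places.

Euler on (x,y): x_{n+1} = x_n + h·x', y_{n+1} = y_n + h·y'.
0.000000: (0.600000, -1.770000); f=(1.807200, 1.007700) → (1.232520, -1.417305)
0.350000: (1.232520, -1.417305); f=(1.582466, 1.160379) → (1.786383, -1.011172)
(x(0.7), y(0.7)) ≈ (1.7864, -1.0112)

1.7864, -1.0112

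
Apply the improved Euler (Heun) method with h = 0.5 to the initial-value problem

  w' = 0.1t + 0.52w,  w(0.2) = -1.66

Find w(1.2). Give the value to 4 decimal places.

-2.6959

Heun: k1 = f(t_n, w_n); k2 = f(t_n + h, w_n + h·k1); w_{n+1} = w_n + (h/2)·(k1 + k2).
t=0.200000, w=-1.660000:
  k1 = f(0.200000, -1.660000) = -0.843200
  k2 = f(0.700000, -2.081600) = -1.012432
  w ← -1.660000 + (0.5/2)·(-0.843200 + (-1.012432)) = -2.123908
t=0.700000, w=-2.123908:
  k1 = f(0.700000, -2.123908) = -1.034432
  k2 = f(1.200000, -2.641124) = -1.253385
  w ← -2.123908 + (0.5/2)·(-1.034432 + (-1.253385)) = -2.695862
w(1.2) ≈ -2.6959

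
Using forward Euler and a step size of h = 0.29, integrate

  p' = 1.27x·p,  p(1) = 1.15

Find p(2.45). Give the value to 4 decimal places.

Euler: p_{n+1} = p_n + h·f(x_n, p_n).
x=1.000000, p=1.150000: f=1.460500 → p ← 1.150000 + 0.29·1.460500 = 1.573545
x=1.290000, p=1.573545: f=2.577939 → p ← 1.573545 + 0.29·2.577939 = 2.321147
x=1.580000, p=2.321147: f=4.657614 → p ← 2.321147 + 0.29·4.657614 = 3.671855
x=1.870000, p=3.671855: f=8.720289 → p ← 3.671855 + 0.29·8.720289 = 6.200739
x=2.160000, p=6.200739: f=17.009868 → p ← 6.200739 + 0.29·17.009868 = 11.133601
p(2.45) ≈ 11.1336

11.1336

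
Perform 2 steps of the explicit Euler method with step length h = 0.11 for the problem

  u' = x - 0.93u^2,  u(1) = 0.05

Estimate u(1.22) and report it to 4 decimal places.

Euler: u_{n+1} = u_n + h·f(x_n, u_n).
x=1.000000, u=0.050000: f=0.997675 → u ← 0.050000 + 0.11·0.997675 = 0.159744
x=1.110000, u=0.159744: f=1.086268 → u ← 0.159744 + 0.11·1.086268 = 0.279234
u(1.22) ≈ 0.2792

0.2792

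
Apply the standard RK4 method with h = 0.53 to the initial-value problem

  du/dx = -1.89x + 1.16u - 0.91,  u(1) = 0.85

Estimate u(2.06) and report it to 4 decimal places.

-4.5970

RK4: k1 = f(x_n, u_n); k2 = f(x_n + h/2, u_n + (h/2)·k1); k3 = f(x_n + h/2, u_n + (h/2)·k2); k4 = f(x_n + h, u_n + h·k3); u_{n+1} = u_n + (h/6)·(k1 + 2k2 + 2k3 + k4).
x=1.000000, u=0.850000:
  k1 = f(1.000000, 0.850000) = -1.814000
  k2 = f(1.265000, 0.369290) = -2.872474
  k3 = f(1.265000, 0.088794) = -3.197848
  k4 = f(1.530000, -0.844860) = -4.781737
  u ← 0.850000 + (0.53/6)·(k1 + 2k2 + 2k3 + k4) = -0.805047
x=1.530000, u=-0.805047:
  k1 = f(1.530000, -0.805047) = -4.735555
  k2 = f(1.795000, -2.059969) = -6.692114
  k3 = f(1.795000, -2.578457) = -7.293560
  k4 = f(2.060000, -4.670634) = -10.221335
  u ← -0.805047 + (0.53/6)·(k1 + 2k2 + 2k3 + k4) = -4.597041
u(2.06) ≈ -4.5970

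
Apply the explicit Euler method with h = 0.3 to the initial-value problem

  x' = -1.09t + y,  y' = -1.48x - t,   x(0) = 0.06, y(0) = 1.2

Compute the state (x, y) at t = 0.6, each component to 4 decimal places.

0.6739, 0.8969

Euler on (x,y): x_{n+1} = x_n + h·x', y_{n+1} = y_n + h·y'.
0.000000: (0.060000, 1.200000); f=(1.200000, -0.088800) → (0.420000, 1.173360)
0.300000: (0.420000, 1.173360); f=(0.846360, -0.921600) → (0.673908, 0.896880)
(x(0.6), y(0.6)) ≈ (0.6739, 0.8969)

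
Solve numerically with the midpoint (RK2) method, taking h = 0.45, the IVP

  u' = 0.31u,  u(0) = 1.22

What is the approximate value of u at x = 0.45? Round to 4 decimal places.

Midpoint: k1 = f(x_n, u_n); k2 = f(x_n + h/2, u_n + (h/2)·k1); u_{n+1} = u_n + h·k2.
x=0.000000, u=1.220000:
  k1 = f(0.000000, 1.220000) = 0.378200
  k2 = f(0.225000, 1.305095) = 0.404579
  u ← 1.220000 + 0.45·0.404579 = 1.402061
u(0.45) ≈ 1.4021

1.4021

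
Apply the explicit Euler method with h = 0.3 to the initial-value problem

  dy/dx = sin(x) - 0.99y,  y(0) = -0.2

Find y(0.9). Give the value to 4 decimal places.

Euler: y_{n+1} = y_n + h·f(x_n, y_n).
x=0.000000, y=-0.200000: f=0.198000 → y ← -0.200000 + 0.3·0.198000 = -0.140600
x=0.300000, y=-0.140600: f=0.434714 → y ← -0.140600 + 0.3·0.434714 = -0.010186
x=0.600000, y=-0.010186: f=0.574726 → y ← -0.010186 + 0.3·0.574726 = 0.162232
y(0.9) ≈ 0.1622

0.1622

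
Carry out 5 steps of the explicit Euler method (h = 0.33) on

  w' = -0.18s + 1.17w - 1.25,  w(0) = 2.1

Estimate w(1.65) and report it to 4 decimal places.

Euler: w_{n+1} = w_n + h·f(s_n, w_n).
s=0.000000, w=2.100000: f=1.207000 → w ← 2.100000 + 0.33·1.207000 = 2.498310
s=0.330000, w=2.498310: f=1.613623 → w ← 2.498310 + 0.33·1.613623 = 3.030805
s=0.660000, w=3.030805: f=2.177242 → w ← 3.030805 + 0.33·2.177242 = 3.749295
s=0.990000, w=3.749295: f=2.958476 → w ← 3.749295 + 0.33·2.958476 = 4.725592
s=1.320000, w=4.725592: f=4.041343 → w ← 4.725592 + 0.33·4.041343 = 6.059236
w(1.65) ≈ 6.0592

6.0592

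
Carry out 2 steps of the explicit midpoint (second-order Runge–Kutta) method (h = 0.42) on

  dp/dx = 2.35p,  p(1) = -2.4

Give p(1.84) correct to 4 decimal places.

Midpoint: k1 = f(x_n, p_n); k2 = f(x_n + h/2, p_n + (h/2)·k1); p_{n+1} = p_n + h·k2.
x=1.000000, p=-2.400000:
  k1 = f(1.000000, -2.400000) = -5.640000
  k2 = f(1.210000, -3.584400) = -8.423340
  p ← -2.400000 + 0.42·(-8.423340) = -5.937803
x=1.420000, p=-5.937803:
  k1 = f(1.420000, -5.937803) = -13.953837
  k2 = f(1.630000, -8.868108) = -20.840055
  p ← -5.937803 + 0.42·(-20.840055) = -14.690626
p(1.84) ≈ -14.6906

-14.6906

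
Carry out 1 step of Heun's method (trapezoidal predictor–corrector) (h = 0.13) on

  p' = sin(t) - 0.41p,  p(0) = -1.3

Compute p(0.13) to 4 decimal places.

-1.2241

Heun: k1 = f(t_n, p_n); k2 = f(t_n + h, p_n + h·k1); p_{n+1} = p_n + (h/2)·(k1 + k2).
t=0.000000, p=-1.300000:
  k1 = f(0.000000, -1.300000) = 0.533000
  k2 = f(0.130000, -1.230710) = 0.634225
  p ← -1.300000 + (0.13/2)·(0.533000 + 0.634225) = -1.224130
p(0.13) ≈ -1.2241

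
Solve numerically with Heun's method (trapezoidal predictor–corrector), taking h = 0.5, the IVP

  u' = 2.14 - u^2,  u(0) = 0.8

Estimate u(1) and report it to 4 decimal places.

Heun: k1 = f(t_n, u_n); k2 = f(t_n + h, u_n + h·k1); u_{n+1} = u_n + (h/2)·(k1 + k2).
t=0.000000, u=0.800000:
  k1 = f(0.000000, 0.800000) = 1.500000
  k2 = f(0.500000, 1.550000) = -0.262500
  u ← 0.800000 + (0.5/2)·(1.500000 + (-0.262500)) = 1.109375
t=0.500000, u=1.109375:
  k1 = f(0.500000, 1.109375) = 0.909287
  k2 = f(1.000000, 1.564019) = -0.306154
  u ← 1.109375 + (0.5/2)·(0.909287 + (-0.306154)) = 1.260158
u(1) ≈ 1.2602

1.2602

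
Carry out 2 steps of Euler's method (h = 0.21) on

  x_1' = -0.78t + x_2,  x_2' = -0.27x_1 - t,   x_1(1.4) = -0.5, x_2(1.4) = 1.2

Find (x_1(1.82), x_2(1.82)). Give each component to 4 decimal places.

Euler on (x_1,x_2): x_1_{n+1} = x_1_n + h·x_1', x_2_{n+1} = x_2_n + h·x_2'.
1.400000: (-0.500000, 1.200000); f=(0.108000, -1.265000) → (-0.477320, 0.934350)
1.610000: (-0.477320, 0.934350); f=(-0.321450, -1.481124) → (-0.544824, 0.623314)
(x_1(1.82), x_2(1.82)) ≈ (-0.5448, 0.6233)

-0.5448, 0.6233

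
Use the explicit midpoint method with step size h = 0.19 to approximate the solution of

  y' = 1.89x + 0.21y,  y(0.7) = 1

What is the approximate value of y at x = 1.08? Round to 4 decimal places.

Midpoint: k1 = f(x_n, y_n); k2 = f(x_n + h/2, y_n + (h/2)·k1); y_{n+1} = y_n + h·k2.
x=0.700000, y=1.000000:
  k1 = f(0.700000, 1.000000) = 1.533000
  k2 = f(0.795000, 1.145635) = 1.743133
  y ← 1.000000 + 0.19·1.743133 = 1.331195
x=0.890000, y=1.331195:
  k1 = f(0.890000, 1.331195) = 1.961651
  k2 = f(0.985000, 1.517552) = 2.180336
  y ← 1.331195 + 0.19·2.180336 = 1.745459
y(1.08) ≈ 1.7455

1.7455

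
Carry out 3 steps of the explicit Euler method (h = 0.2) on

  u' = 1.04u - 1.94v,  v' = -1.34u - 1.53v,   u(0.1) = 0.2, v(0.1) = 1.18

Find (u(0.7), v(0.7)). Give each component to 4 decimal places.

-0.9028, 0.5584

Euler on (u,v): u_{n+1} = u_n + h·u', v_{n+1} = v_n + h·v'.
0.100000: (0.200000, 1.180000); f=(-2.081200, -2.073400) → (-0.216240, 0.765320)
0.300000: (-0.216240, 0.765320); f=(-1.709610, -0.881178) → (-0.558162, 0.589084)
0.500000: (-0.558162, 0.589084); f=(-1.723312, -0.153362) → (-0.902825, 0.558412)
(u(0.7), v(0.7)) ≈ (-0.9028, 0.5584)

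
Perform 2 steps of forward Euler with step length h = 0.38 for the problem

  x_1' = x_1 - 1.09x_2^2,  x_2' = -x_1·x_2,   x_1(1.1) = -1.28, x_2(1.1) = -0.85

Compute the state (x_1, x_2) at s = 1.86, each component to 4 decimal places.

Euler on (x_1,x_2): x_1_{n+1} = x_1_n + h·x_1', x_2_{n+1} = x_2_n + h·x_2'.
1.100000: (-1.280000, -0.850000); f=(-2.067525, -1.088000) → (-2.065659, -1.263440)
1.480000: (-2.065659, -1.263440); f=(-3.805605, -2.609837) → (-3.511790, -2.255178)
(x_1(1.86), x_2(1.86)) ≈ (-3.5118, -2.2552)

-3.5118, -2.2552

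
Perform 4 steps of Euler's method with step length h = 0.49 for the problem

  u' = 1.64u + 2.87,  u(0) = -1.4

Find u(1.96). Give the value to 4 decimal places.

Euler: u_{n+1} = u_n + h·f(s_n, u_n).
s=0.000000, u=-1.400000: f=0.574000 → u ← -1.400000 + 0.49·0.574000 = -1.118740
s=0.490000, u=-1.118740: f=1.035266 → u ← -1.118740 + 0.49·1.035266 = -0.611459
s=0.980000, u=-0.611459: f=1.867206 → u ← -0.611459 + 0.49·1.867206 = 0.303472
s=1.470000, u=0.303472: f=3.367694 → u ← 0.303472 + 0.49·3.367694 = 1.953642
u(1.96) ≈ 1.9536

1.9536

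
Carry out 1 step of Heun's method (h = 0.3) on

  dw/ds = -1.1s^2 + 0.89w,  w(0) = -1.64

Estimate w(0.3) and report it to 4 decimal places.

Heun: k1 = f(s_n, w_n); k2 = f(s_n + h, w_n + h·k1); w_{n+1} = w_n + (h/2)·(k1 + k2).
s=0.000000, w=-1.640000:
  k1 = f(0.000000, -1.640000) = -1.459600
  k2 = f(0.300000, -2.077880) = -1.948313
  w ← -1.640000 + (0.3/2)·(-1.459600 + (-1.948313)) = -2.151187
w(0.3) ≈ -2.1512

-2.1512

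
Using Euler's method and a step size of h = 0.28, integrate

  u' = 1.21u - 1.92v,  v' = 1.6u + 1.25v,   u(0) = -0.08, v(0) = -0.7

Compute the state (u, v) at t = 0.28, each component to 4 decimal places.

Euler on (u,v): u_{n+1} = u_n + h·u', v_{n+1} = v_n + h·v'.
0.000000: (-0.080000, -0.700000); f=(1.247200, -1.003000) → (0.269216, -0.980840)
(u(0.28), v(0.28)) ≈ (0.2692, -0.9808)

0.2692, -0.9808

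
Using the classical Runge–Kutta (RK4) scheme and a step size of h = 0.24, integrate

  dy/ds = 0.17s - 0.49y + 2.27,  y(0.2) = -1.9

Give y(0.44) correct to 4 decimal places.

RK4: k1 = f(s_n, y_n); k2 = f(s_n + h/2, y_n + (h/2)·k1); k3 = f(s_n + h/2, y_n + (h/2)·k2); k4 = f(s_n + h, y_n + h·k3); y_{n+1} = y_n + (h/6)·(k1 + 2k2 + 2k3 + k4).
s=0.200000, y=-1.900000:
  k1 = f(0.200000, -1.900000) = 3.235000
  k2 = f(0.320000, -1.511800) = 3.065182
  k3 = f(0.320000, -1.532178) = 3.075167
  k4 = f(0.440000, -1.161960) = 2.914160
  y ← -1.900000 + (0.24/6)·(k1 + 2k2 + 2k3 + k4) = -1.162806
y(0.44) ≈ -1.1628

-1.1628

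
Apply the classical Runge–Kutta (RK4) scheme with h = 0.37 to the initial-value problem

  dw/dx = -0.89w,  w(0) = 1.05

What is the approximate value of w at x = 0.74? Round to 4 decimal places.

0.5435

RK4: k1 = f(x_n, w_n); k2 = f(x_n + h/2, w_n + (h/2)·k1); k3 = f(x_n + h/2, w_n + (h/2)·k2); k4 = f(x_n + h, w_n + h·k3); w_{n+1} = w_n + (h/6)·(k1 + 2k2 + 2k3 + k4).
x=0.000000, w=1.050000:
  k1 = f(0.000000, 1.050000) = -0.934500
  k2 = f(0.185000, 0.877117) = -0.780635
  k3 = f(0.185000, 0.905583) = -0.805969
  k4 = f(0.370000, 0.751792) = -0.669095
  w ← 1.050000 + (0.37/6)·(k1 + 2k2 + 2k3 + k4) = 0.755431
x=0.370000, w=0.755431:
  k1 = f(0.370000, 0.755431) = -0.672333
  k2 = f(0.555000, 0.631049) = -0.561634
  k3 = f(0.555000, 0.651528) = -0.579860
  k4 = f(0.740000, 0.540882) = -0.481385
  w ← 0.755431 + (0.37/6)·(k1 + 2k2 + 2k3 + k4) = 0.543500
w(0.74) ≈ 0.5435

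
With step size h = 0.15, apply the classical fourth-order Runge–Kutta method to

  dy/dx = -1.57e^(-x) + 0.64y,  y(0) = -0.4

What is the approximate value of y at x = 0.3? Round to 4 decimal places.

-0.9354

RK4: k1 = f(x_n, y_n); k2 = f(x_n + h/2, y_n + (h/2)·k1); k3 = f(x_n + h/2, y_n + (h/2)·k2); k4 = f(x_n + h, y_n + h·k3); y_{n+1} = y_n + (h/6)·(k1 + 2k2 + 2k3 + k4).
x=0.000000, y=-0.400000:
  k1 = f(0.000000, -0.400000) = -1.826000
  k2 = f(0.075000, -0.536950) = -1.800205
  k3 = f(0.075000, -0.535015) = -1.798967
  k4 = f(0.150000, -0.669845) = -1.780012
  y ← -0.400000 + (0.15/6)·(k1 + 2k2 + 2k3 + k4) = -0.670109
x=0.150000, y=-0.670109:
  k1 = f(0.150000, -0.670109) = -1.780181
  k2 = f(0.225000, -0.803623) = -1.767989
  k3 = f(0.225000, -0.802708) = -1.767404
  k4 = f(0.300000, -0.935219) = -1.761625
  y ← -0.670109 + (0.15/6)·(k1 + 2k2 + 2k3 + k4) = -0.935424
y(0.3) ≈ -0.9354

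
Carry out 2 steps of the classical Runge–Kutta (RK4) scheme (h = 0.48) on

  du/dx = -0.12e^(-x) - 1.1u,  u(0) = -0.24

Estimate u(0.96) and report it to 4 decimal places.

RK4: k1 = f(x_n, u_n); k2 = f(x_n + h/2, u_n + (h/2)·k1); k3 = f(x_n + h/2, u_n + (h/2)·k2); k4 = f(x_n + h, u_n + h·k3); u_{n+1} = u_n + (h/6)·(k1 + 2k2 + 2k3 + k4).
x=0.000000, u=-0.240000:
  k1 = f(0.000000, -0.240000) = 0.144000
  k2 = f(0.240000, -0.205440) = 0.131589
  k3 = f(0.240000, -0.208419) = 0.134865
  k4 = f(0.480000, -0.175265) = 0.118537
  u ← -0.240000 + (0.48/6)·(k1 + 2k2 + 2k3 + k4) = -0.176364
x=0.480000, u=-0.176364:
  k1 = f(0.480000, -0.176364) = 0.119747
  k2 = f(0.720000, -0.147625) = 0.103977
  k3 = f(0.720000, -0.151410) = 0.108141
  k4 = f(0.960000, -0.124457) = 0.090955
  u ← -0.176364 + (0.48/6)·(k1 + 2k2 + 2k3 + k4) = -0.125569
u(0.96) ≈ -0.1256

-0.1256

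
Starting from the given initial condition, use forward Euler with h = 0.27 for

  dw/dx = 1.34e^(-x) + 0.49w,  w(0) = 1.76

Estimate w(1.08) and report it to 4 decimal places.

4.1721

Euler: w_{n+1} = w_n + h·f(x_n, w_n).
x=0.000000, w=1.760000: f=2.202400 → w ← 1.760000 + 0.27·2.202400 = 2.354648
x=0.270000, w=2.354648: f=2.176706 → w ← 2.354648 + 0.27·2.176706 = 2.942359
x=0.540000, w=2.942359: f=2.222638 → w ← 2.942359 + 0.27·2.222638 = 3.542471
x=0.810000, w=3.542471: f=2.331921 → w ← 3.542471 + 0.27·2.331921 = 4.172090
w(1.08) ≈ 4.1721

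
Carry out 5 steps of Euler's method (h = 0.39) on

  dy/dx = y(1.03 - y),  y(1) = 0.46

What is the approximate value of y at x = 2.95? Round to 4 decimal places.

Euler: y_{n+1} = y_n + h·f(x_n, y_n).
x=1.000000, y=0.460000: f=0.262200 → y ← 0.460000 + 0.39·0.262200 = 0.562258
x=1.390000, y=0.562258: f=0.262992 → y ← 0.562258 + 0.39·0.262992 = 0.664825
x=1.780000, y=0.664825: f=0.242778 → y ← 0.664825 + 0.39·0.242778 = 0.759508
x=2.170000, y=0.759508: f=0.205441 → y ← 0.759508 + 0.39·0.205441 = 0.839630
x=2.560000, y=0.839630: f=0.159840 → y ← 0.839630 + 0.39·0.159840 = 0.901968
y(2.95) ≈ 0.9020

0.9020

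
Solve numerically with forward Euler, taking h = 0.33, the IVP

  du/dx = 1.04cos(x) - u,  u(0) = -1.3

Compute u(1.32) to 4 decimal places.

0.3570

Euler: u_{n+1} = u_n + h·f(x_n, u_n).
x=0.000000, u=-1.300000: f=2.340000 → u ← -1.300000 + 0.33·2.340000 = -0.527800
x=0.330000, u=-0.527800: f=1.511684 → u ← -0.527800 + 0.33·1.511684 = -0.028944
x=0.660000, u=-0.028944: f=0.850536 → u ← -0.028944 + 0.33·0.850536 = 0.251733
x=0.990000, u=0.251733: f=0.318905 → u ← 0.251733 + 0.33·0.318905 = 0.356971
u(1.32) ≈ 0.3570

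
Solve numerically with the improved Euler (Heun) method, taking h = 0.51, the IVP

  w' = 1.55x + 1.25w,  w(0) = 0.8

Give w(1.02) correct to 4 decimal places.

3.8148

Heun: k1 = f(x_n, w_n); k2 = f(x_n + h, w_n + h·k1); w_{n+1} = w_n + (h/2)·(k1 + k2).
x=0.000000, w=0.800000:
  k1 = f(0.000000, 0.800000) = 1.000000
  k2 = f(0.510000, 1.310000) = 2.428000
  w ← 0.800000 + (0.51/2)·(1.000000 + 2.428000) = 1.674140
x=0.510000, w=1.674140:
  k1 = f(0.510000, 1.674140) = 2.883175
  k2 = f(1.020000, 3.144559) = 5.511699
  w ← 1.674140 + (0.51/2)·(2.883175 + 5.511699) = 3.814833
w(1.02) ≈ 3.8148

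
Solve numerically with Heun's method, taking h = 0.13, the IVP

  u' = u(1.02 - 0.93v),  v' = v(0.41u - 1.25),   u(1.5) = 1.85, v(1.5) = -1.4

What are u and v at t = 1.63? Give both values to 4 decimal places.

Heun on (u,v): k1 = f(t_n, state_n); k2 = f(t_n + h, state_n + h·k1); state_{n+1} = state_n + (h/2)·(k1 + k2).
1.500000: (1.850000, -1.400000)
  k1 = (4.295700, 0.688100)
  predictor → (2.408441, -1.310547)
  k2 = (5.392039, 0.344070)
  → (2.479703, -1.332909)
(u(1.63), v(1.63)) ≈ (2.4797, -1.3329)

2.4797, -1.3329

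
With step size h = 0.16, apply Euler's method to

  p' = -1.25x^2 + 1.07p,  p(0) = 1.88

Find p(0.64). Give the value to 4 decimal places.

Euler: p_{n+1} = p_n + h·f(x_n, p_n).
x=0.000000, p=1.880000: f=2.011600 → p ← 1.880000 + 0.16·2.011600 = 2.201856
x=0.160000, p=2.201856: f=2.323986 → p ← 2.201856 + 0.16·2.323986 = 2.573694
x=0.320000, p=2.573694: f=2.625852 → p ← 2.573694 + 0.16·2.625852 = 2.993830
x=0.480000, p=2.993830: f=2.915398 → p ← 2.993830 + 0.16·2.915398 = 3.460294
p(0.64) ≈ 3.4603

3.4603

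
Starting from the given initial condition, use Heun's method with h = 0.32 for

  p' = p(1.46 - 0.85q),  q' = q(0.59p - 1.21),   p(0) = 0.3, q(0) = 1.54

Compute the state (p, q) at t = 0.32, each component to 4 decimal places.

Heun on (p,q): k1 = f(t_n, state_n); k2 = f(t_n + h, state_n + h·k1); state_{n+1} = state_n + (h/2)·(k1 + k2).
0.000000: (0.300000, 1.540000)
  k1 = (0.045300, -1.590820)
  predictor → (0.314496, 1.030938)
  k2 = (0.183572, -1.056141)
  → (0.336620, 1.116486)
(p(0.32), q(0.32)) ≈ (0.3366, 1.1165)

0.3366, 1.1165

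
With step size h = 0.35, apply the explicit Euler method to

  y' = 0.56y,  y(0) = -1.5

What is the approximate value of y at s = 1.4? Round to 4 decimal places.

-3.0691

Euler: y_{n+1} = y_n + h·f(s_n, y_n).
s=0.000000, y=-1.500000: f=-0.840000 → y ← -1.500000 + 0.35·(-0.840000) = -1.794000
s=0.350000, y=-1.794000: f=-1.004640 → y ← -1.794000 + 0.35·(-1.004640) = -2.145624
s=0.700000, y=-2.145624: f=-1.201549 → y ← -2.145624 + 0.35·(-1.201549) = -2.566166
s=1.050000, y=-2.566166: f=-1.437053 → y ← -2.566166 + 0.35·(-1.437053) = -3.069135
y(1.4) ≈ -3.0691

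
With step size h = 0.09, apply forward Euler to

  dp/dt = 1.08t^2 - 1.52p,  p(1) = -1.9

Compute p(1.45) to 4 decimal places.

Euler: p_{n+1} = p_n + h·f(t_n, p_n).
t=1.000000, p=-1.900000: f=3.968000 → p ← -1.900000 + 0.09·3.968000 = -1.542880
t=1.090000, p=-1.542880: f=3.628326 → p ← -1.542880 + 0.09·3.628326 = -1.216331
t=1.180000, p=-1.216331: f=3.352615 → p ← -1.216331 + 0.09·3.352615 = -0.914595
t=1.270000, p=-0.914595: f=3.132117 → p ← -0.914595 + 0.09·3.132117 = -0.632705
t=1.360000, p=-0.632705: f=2.959279 → p ← -0.632705 + 0.09·2.959279 = -0.366370
p(1.45) ≈ -0.3664

-0.3664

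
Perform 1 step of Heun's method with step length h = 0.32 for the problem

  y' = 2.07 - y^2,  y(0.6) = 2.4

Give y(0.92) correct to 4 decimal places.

Heun: k1 = f(s_n, y_n); k2 = f(s_n + h, y_n + h·k1); y_{n+1} = y_n + (h/2)·(k1 + k2).
s=0.600000, y=2.400000:
  k1 = f(0.600000, 2.400000) = -3.690000
  k2 = f(0.920000, 1.219200) = 0.583551
  y ← 2.400000 + (0.32/2)·(-3.690000 + 0.583551) = 1.902968
y(0.92) ≈ 1.9030

1.9030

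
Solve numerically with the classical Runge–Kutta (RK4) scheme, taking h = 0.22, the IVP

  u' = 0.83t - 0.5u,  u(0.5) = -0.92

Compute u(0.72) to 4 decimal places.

-0.7183

RK4: k1 = f(t_n, u_n); k2 = f(t_n + h/2, u_n + (h/2)·k1); k3 = f(t_n + h/2, u_n + (h/2)·k2); k4 = f(t_n + h, u_n + h·k3); u_{n+1} = u_n + (h/6)·(k1 + 2k2 + 2k3 + k4).
t=0.500000, u=-0.920000:
  k1 = f(0.500000, -0.920000) = 0.875000
  k2 = f(0.610000, -0.823750) = 0.918175
  k3 = f(0.610000, -0.819001) = 0.915800
  k4 = f(0.720000, -0.718524) = 0.956862
  u ← -0.920000 + (0.22/6)·(k1 + 2k2 + 2k3 + k4) = -0.718340
u(0.72) ≈ -0.7183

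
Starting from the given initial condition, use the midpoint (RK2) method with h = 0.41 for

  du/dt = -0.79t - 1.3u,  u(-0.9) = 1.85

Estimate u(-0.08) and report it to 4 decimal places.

Midpoint: k1 = f(t_n, u_n); k2 = f(t_n + h/2, u_n + (h/2)·k1); u_{n+1} = u_n + h·k2.
t=-0.900000, u=1.850000:
  k1 = f(-0.900000, 1.850000) = -1.694000
  k2 = f(-0.695000, 1.502730) = -1.404499
  u ← 1.850000 + 0.41·(-1.404499) = 1.274155
t=-0.490000, u=1.274155:
  k1 = f(-0.490000, 1.274155) = -1.269302
  k2 = f(-0.285000, 1.013948) = -1.092983
  u ← 1.274155 + 0.41·(-1.092983) = 0.826032
u(-0.08) ≈ 0.8260

0.8260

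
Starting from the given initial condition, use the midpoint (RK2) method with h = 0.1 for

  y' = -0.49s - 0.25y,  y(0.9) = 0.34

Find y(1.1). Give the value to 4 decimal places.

Midpoint: k1 = f(s_n, y_n); k2 = f(s_n + h/2, y_n + (h/2)·k1); y_{n+1} = y_n + h·k2.
s=0.900000, y=0.340000:
  k1 = f(0.900000, 0.340000) = -0.526000
  k2 = f(0.950000, 0.313700) = -0.543925
  y ← 0.340000 + 0.1·(-0.543925) = 0.285608
s=1.000000, y=0.285608:
  k1 = f(1.000000, 0.285608) = -0.561402
  k2 = f(1.050000, 0.257537) = -0.578884
  y ← 0.285608 + 0.1·(-0.578884) = 0.227719
y(1.1) ≈ 0.2277

0.2277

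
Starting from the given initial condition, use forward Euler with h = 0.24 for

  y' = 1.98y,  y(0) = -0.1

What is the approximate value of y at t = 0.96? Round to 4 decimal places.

Euler: y_{n+1} = y_n + h·f(t_n, y_n).
t=0.000000, y=-0.100000: f=-0.198000 → y ← -0.100000 + 0.24·(-0.198000) = -0.147520
t=0.240000, y=-0.147520: f=-0.292090 → y ← -0.147520 + 0.24·(-0.292090) = -0.217622
t=0.480000, y=-0.217622: f=-0.430891 → y ← -0.217622 + 0.24·(-0.430891) = -0.321035
t=0.720000, y=-0.321035: f=-0.635650 → y ← -0.321035 + 0.24·(-0.635650) = -0.473591
y(0.96) ≈ -0.4736

-0.4736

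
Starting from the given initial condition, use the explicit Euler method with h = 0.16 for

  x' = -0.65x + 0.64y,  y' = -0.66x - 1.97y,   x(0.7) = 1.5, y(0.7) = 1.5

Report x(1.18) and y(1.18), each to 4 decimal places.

1.3267, 0.1480

Euler on (x,y): x_{n+1} = x_n + h·x', y_{n+1} = y_n + h·y'.
0.700000: (1.500000, 1.500000); f=(-0.015000, -3.945000) → (1.497600, 0.868800)
0.860000: (1.497600, 0.868800); f=(-0.417408, -2.699952) → (1.430815, 0.436808)
1.020000: (1.430815, 0.436808); f=(-0.650473, -1.804849) → (1.326739, 0.148032)
(x(1.18), y(1.18)) ≈ (1.3267, 0.1480)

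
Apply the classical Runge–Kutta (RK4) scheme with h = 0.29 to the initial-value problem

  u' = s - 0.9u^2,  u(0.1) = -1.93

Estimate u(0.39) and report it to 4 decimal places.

-3.7240

RK4: k1 = f(s_n, u_n); k2 = f(s_n + h/2, u_n + (h/2)·k1); k3 = f(s_n + h/2, u_n + (h/2)·k2); k4 = f(s_n + h, u_n + h·k3); u_{n+1} = u_n + (h/6)·(k1 + 2k2 + 2k3 + k4).
s=0.100000, u=-1.930000:
  k1 = f(0.100000, -1.930000) = -3.252410
  k2 = f(0.245000, -2.401599) = -4.945912
  k3 = f(0.245000, -2.647157) = -6.061697
  k4 = f(0.390000, -3.687892) = -11.850494
  u ← -1.930000 + (0.29/6)·(k1 + 2k2 + 2k3 + k4) = -3.724043
u(0.39) ≈ -3.7240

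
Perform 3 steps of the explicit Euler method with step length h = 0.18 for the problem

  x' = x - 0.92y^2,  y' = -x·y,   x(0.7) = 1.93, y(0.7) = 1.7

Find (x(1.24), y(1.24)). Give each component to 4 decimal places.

2.1710, 0.4911

Euler on (x,y): x_{n+1} = x_n + h·x', y_{n+1} = y_n + h·y'.
0.700000: (1.930000, 1.700000); f=(-0.728800, -3.281000) → (1.798816, 1.109420)
0.880000: (1.798816, 1.109420); f=(0.666468, -1.995642) → (1.918780, 0.750204)
1.060000: (1.918780, 0.750204); f=(1.400998, -1.439477) → (2.170960, 0.491098)
(x(1.24), y(1.24)) ≈ (2.1710, 0.4911)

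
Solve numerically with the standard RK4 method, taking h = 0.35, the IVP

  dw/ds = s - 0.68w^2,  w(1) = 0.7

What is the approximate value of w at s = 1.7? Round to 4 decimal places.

1.2050

RK4: k1 = f(s_n, w_n); k2 = f(s_n + h/2, w_n + (h/2)·k1); k3 = f(s_n + h/2, w_n + (h/2)·k2); k4 = f(s_n + h, w_n + h·k3); w_{n+1} = w_n + (h/6)·(k1 + 2k2 + 2k3 + k4).
s=1.000000, w=0.700000:
  k1 = f(1.000000, 0.700000) = 0.666800
  k2 = f(1.175000, 0.816690) = 0.721452
  k3 = f(1.175000, 0.826254) = 0.710767
  k4 = f(1.350000, 0.948768) = 0.737890
  w ← 0.700000 + (0.35/6)·(k1 + 2k2 + 2k3 + k4) = 0.949032
s=1.350000, w=0.949032:
  k1 = f(1.350000, 0.949032) = 0.737549
  k2 = f(1.525000, 1.078104) = 0.734631
  k3 = f(1.525000, 1.077593) = 0.735380
  k4 = f(1.700000, 1.206415) = 0.710302
  w ← 0.949032 + (0.35/6)·(k1 + 2k2 + 2k3 + k4) = 1.204992
w(1.7) ≈ 1.2050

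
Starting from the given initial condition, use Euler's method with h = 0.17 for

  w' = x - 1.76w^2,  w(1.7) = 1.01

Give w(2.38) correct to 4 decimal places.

Euler: w_{n+1} = w_n + h·f(x_n, w_n).
x=1.700000, w=1.010000: f=-0.095376 → w ← 1.010000 + 0.17·(-0.095376) = 0.993786
x=1.870000, w=0.993786: f=0.131805 → w ← 0.993786 + 0.17·0.131805 = 1.016193
x=2.040000, w=1.016193: f=0.222539 → w ← 1.016193 + 0.17·0.222539 = 1.054025
x=2.210000, w=1.054025: f=0.254696 → w ← 1.054025 + 0.17·0.254696 = 1.097323
w(2.38) ≈ 1.0973

1.0973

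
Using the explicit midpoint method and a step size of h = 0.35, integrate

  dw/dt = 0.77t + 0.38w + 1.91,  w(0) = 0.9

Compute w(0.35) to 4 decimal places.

Midpoint: k1 = f(t_n, w_n); k2 = f(t_n + h/2, w_n + (h/2)·k1); w_{n+1} = w_n + h·k2.
t=0.000000, w=0.900000:
  k1 = f(0.000000, 0.900000) = 2.252000
  k2 = f(0.175000, 1.294100) = 2.536508
  w ← 0.900000 + 0.35·2.536508 = 1.787778
w(0.35) ≈ 1.7878

1.7878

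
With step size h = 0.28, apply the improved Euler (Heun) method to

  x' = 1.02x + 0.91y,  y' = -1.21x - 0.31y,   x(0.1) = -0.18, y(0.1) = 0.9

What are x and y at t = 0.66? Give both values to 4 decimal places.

0.2662, 0.7379

Heun on (x,y): k1 = f(t_n, state_n); k2 = f(t_n + h, state_n + h·k1); state_{n+1} = state_n + (h/2)·(k1 + k2).
0.100000: (-0.180000, 0.900000)
  k1 = (0.635400, -0.061200)
  predictor → (-0.002088, 0.882864)
  k2 = (0.801276, -0.271161)
  → (0.021135, 0.853469)
0.380000: (0.021135, 0.853469)
  k1 = (0.798215, -0.290149)
  predictor → (0.244635, 0.772228)
  k2 = (0.952255, -0.535399)
  → (0.266200, 0.737893)
(x(0.66), y(0.66)) ≈ (0.2662, 0.7379)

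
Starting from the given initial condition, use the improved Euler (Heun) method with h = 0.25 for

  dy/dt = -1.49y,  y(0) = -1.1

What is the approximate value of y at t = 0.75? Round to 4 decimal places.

Heun: k1 = f(t_n, y_n); k2 = f(t_n + h, y_n + h·k1); y_{n+1} = y_n + (h/2)·(k1 + k2).
t=0.000000, y=-1.100000:
  k1 = f(0.000000, -1.100000) = 1.639000
  k2 = f(0.250000, -0.690250) = 1.028473
  y ← -1.100000 + (0.25/2)·(1.639000 + 1.028473) = -0.766566
t=0.250000, y=-0.766566:
  k1 = f(0.250000, -0.766566) = 1.142183
  k2 = f(0.500000, -0.481020) = 0.716720
  y ← -0.766566 + (0.25/2)·(1.142183 + 0.716720) = -0.534203
t=0.500000, y=-0.534203:
  k1 = f(0.500000, -0.534203) = 0.795963
  k2 = f(0.750000, -0.335212) = 0.499466
  y ← -0.534203 + (0.25/2)·(0.795963 + 0.499466) = -0.372274
y(0.75) ≈ -0.3723

-0.3723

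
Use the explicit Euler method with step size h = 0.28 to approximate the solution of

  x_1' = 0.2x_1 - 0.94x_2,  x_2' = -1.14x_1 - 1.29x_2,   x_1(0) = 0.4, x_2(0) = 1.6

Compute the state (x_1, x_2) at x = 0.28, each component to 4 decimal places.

Euler on (x_1,x_2): x_1_{n+1} = x_1_n + h·x_1', x_2_{n+1} = x_2_n + h·x_2'.
0.000000: (0.400000, 1.600000); f=(-1.424000, -2.520000) → (0.001280, 0.894400)
(x_1(0.28), x_2(0.28)) ≈ (0.0013, 0.8944)

0.0013, 0.8944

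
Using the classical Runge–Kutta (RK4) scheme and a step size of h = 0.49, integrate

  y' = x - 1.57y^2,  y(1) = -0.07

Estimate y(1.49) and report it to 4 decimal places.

0.4867

RK4: k1 = f(x_n, y_n); k2 = f(x_n + h/2, y_n + (h/2)·k1); k3 = f(x_n + h/2, y_n + (h/2)·k2); k4 = f(x_n + h, y_n + h·k3); y_{n+1} = y_n + (h/6)·(k1 + 2k2 + 2k3 + k4).
x=1.000000, y=-0.070000:
  k1 = f(1.000000, -0.070000) = 0.992307
  k2 = f(1.245000, 0.173115) = 1.197949
  k3 = f(1.245000, 0.223497) = 1.166577
  k4 = f(1.490000, 0.501623) = 1.094948
  y ← -0.070000 + (0.49/6)·(k1 + 2k2 + 2k3 + k4) = 0.486665
y(1.49) ≈ 0.4867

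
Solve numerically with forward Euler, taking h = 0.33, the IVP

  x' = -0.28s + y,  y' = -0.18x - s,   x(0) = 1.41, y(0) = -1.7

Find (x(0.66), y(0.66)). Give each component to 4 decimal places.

0.2299, -1.9431

Euler on (x,y): x_{n+1} = x_n + h·x', y_{n+1} = y_n + h·y'.
0.000000: (1.410000, -1.700000); f=(-1.700000, -0.253800) → (0.849000, -1.783754)
0.330000: (0.849000, -1.783754); f=(-1.876154, -0.482820) → (0.229869, -1.943085)
(x(0.66), y(0.66)) ≈ (0.2299, -1.9431)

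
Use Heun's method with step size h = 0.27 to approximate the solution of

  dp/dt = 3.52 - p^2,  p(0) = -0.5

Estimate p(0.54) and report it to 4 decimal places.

1.0962

Heun: k1 = f(t_n, p_n); k2 = f(t_n + h, p_n + h·k1); p_{n+1} = p_n + (h/2)·(k1 + k2).
t=0.000000, p=-0.500000:
  k1 = f(0.000000, -0.500000) = 3.270000
  k2 = f(0.270000, 0.382900) = 3.373388
  p ← -0.500000 + (0.27/2)·(3.270000 + 3.373388) = 0.396857
t=0.270000, p=0.396857:
  k1 = f(0.270000, 0.396857) = 3.362504
  k2 = f(0.540000, 1.304733) = 1.817671
  p ← 0.396857 + (0.27/2)·(3.362504 + 1.817671) = 1.096181
p(0.54) ≈ 1.0962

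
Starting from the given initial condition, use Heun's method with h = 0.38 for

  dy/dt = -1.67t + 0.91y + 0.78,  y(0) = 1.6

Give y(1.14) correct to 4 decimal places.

4.4748

Heun: k1 = f(t_n, y_n); k2 = f(t_n + h, y_n + h·k1); y_{n+1} = y_n + (h/2)·(k1 + k2).
t=0.000000, y=1.600000:
  k1 = f(0.000000, 1.600000) = 2.236000
  k2 = f(0.380000, 2.449680) = 2.374609
  y ← 1.600000 + (0.38/2)·(2.236000 + 2.374609) = 2.476016
t=0.380000, y=2.476016:
  k1 = f(0.380000, 2.476016) = 2.398574
  k2 = f(0.760000, 3.387474) = 2.593401
  y ← 2.476016 + (0.38/2)·(2.398574 + 2.593401) = 3.424491
t=0.760000, y=3.424491:
  k1 = f(0.760000, 3.424491) = 2.627087
  k2 = f(1.140000, 4.422784) = 2.900933
  y ← 3.424491 + (0.38/2)·(2.627087 + 2.900933) = 4.474815
y(1.14) ≈ 4.4748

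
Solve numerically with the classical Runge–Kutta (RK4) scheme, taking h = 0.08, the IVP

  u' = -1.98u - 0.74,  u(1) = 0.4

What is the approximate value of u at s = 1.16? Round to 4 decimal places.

0.1899

RK4: k1 = f(s_n, u_n); k2 = f(s_n + h/2, u_n + (h/2)·k1); k3 = f(s_n + h/2, u_n + (h/2)·k2); k4 = f(s_n + h, u_n + h·k3); u_{n+1} = u_n + (h/6)·(k1 + 2k2 + 2k3 + k4).
s=1.000000, u=0.400000:
  k1 = f(1.000000, 0.400000) = -1.532000
  k2 = f(1.040000, 0.338720) = -1.410666
  k3 = f(1.040000, 0.343573) = -1.420275
  k4 = f(1.080000, 0.286378) = -1.307028
  u ← 0.400000 + (0.08/6)·(k1 + 2k2 + 2k3 + k4) = 0.286655
s=1.080000, u=0.286655:
  k1 = f(1.080000, 0.286655) = -1.307576
  k2 = f(1.120000, 0.234351) = -1.204016
  k3 = f(1.120000, 0.238494) = -1.212218
  k4 = f(1.160000, 0.189677) = -1.115561
  u ← 0.286655 + (0.08/6)·(k1 + 2k2 + 2k3 + k4) = 0.189913
u(1.16) ≈ 0.1899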